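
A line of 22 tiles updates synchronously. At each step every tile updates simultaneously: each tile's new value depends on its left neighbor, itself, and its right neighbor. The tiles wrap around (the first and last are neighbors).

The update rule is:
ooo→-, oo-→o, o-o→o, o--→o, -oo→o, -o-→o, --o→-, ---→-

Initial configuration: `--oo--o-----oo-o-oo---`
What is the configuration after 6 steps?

step 1: --ooo-oo----oooooooo--
step 2: --o-ooooo---o------oo-
step 3: --ooo---oo--oo-----ooo
step 4: o-o-oo--ooo-ooo----o-o
step 5: ooooooo-o-ooo-oo---ooo
step 6: ------ooooo-ooooo--o--

------ooooo-ooooo--o--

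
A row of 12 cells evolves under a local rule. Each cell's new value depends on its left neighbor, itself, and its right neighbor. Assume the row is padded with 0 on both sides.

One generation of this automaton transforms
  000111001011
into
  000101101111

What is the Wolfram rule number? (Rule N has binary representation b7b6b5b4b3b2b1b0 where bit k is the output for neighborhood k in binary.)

position 4: 111 → 0  (bit 7 = 0)
position 5: 110 → 1  (bit 6 = 1)
position 9: 101 → 1  (bit 5 = 1)
position 6: 100 → 1  (bit 4 = 1)
position 3: 011 → 1  (bit 3 = 1)
position 8: 010 → 1  (bit 2 = 1)
position 2: 001 → 0  (bit 1 = 0)
position 0: 000 → 0  (bit 0 = 0)
bits b7..b0 = 01111100 = 124

124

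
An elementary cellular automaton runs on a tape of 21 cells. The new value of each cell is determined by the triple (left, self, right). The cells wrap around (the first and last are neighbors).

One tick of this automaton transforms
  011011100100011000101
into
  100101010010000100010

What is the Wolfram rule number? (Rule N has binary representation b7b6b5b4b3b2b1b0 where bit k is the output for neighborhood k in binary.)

176

position 5: 111 → 1  (bit 7 = 1)
position 2: 110 → 0  (bit 6 = 0)
position 0: 101 → 1  (bit 5 = 1)
position 7: 100 → 1  (bit 4 = 1)
position 1: 011 → 0  (bit 3 = 0)
position 9: 010 → 0  (bit 2 = 0)
position 8: 001 → 0  (bit 1 = 0)
position 11: 000 → 0  (bit 0 = 0)
bits b7..b0 = 10110000 = 176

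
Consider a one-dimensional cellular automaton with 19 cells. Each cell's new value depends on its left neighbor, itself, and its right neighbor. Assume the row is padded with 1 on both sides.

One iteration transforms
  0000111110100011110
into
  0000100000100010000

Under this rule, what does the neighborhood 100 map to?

At position 0 the neighborhood is 100; the next row has 0 there.

0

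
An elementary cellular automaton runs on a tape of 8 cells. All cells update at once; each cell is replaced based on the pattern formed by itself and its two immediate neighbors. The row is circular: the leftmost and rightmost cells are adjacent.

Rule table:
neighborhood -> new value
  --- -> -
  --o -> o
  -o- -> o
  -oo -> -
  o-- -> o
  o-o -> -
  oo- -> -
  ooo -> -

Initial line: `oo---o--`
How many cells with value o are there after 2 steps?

3

--o-oooo
ooo-----
count of o: 3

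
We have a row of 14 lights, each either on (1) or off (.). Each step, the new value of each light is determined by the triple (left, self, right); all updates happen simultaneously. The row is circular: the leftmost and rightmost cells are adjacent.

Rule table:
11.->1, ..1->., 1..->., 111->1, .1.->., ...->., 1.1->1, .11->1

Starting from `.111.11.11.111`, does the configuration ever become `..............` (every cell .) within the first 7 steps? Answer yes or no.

11111111111111
11111111111111  (fixed point — unchanged through step 7)
step 7 is 11111111111111, still not uniform .

no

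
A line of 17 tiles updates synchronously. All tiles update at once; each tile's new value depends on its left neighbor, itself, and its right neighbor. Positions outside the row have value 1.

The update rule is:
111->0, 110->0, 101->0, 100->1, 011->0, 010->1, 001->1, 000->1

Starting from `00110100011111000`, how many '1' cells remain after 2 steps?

step 1: 11000111100000111
step 2: 00111000011111000
count of 1: 8

8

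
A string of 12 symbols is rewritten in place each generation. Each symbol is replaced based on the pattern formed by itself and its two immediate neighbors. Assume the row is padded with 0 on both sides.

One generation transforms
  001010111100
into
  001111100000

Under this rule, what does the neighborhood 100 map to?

0

At position 10 the neighborhood is 100; the next row has 0 there.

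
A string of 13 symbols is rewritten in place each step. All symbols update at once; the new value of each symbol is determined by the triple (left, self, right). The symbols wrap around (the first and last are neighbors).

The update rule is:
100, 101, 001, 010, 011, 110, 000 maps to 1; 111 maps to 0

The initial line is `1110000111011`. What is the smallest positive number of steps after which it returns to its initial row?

2

0011111101110
1110000111011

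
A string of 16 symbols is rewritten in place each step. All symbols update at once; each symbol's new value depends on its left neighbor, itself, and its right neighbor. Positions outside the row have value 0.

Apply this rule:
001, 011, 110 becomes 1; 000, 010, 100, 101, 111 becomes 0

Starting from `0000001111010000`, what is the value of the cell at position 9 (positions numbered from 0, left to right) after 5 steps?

0000011001000000
0000111010000000
0001101000000000
0011100000000000
0110100000000000
position 9 holds 0

0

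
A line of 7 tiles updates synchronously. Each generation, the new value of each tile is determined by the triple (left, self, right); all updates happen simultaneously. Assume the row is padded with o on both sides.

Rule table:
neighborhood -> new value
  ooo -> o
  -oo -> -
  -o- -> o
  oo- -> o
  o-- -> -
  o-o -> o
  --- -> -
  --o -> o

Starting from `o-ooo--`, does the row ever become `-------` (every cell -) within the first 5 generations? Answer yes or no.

oo-oo-o
ooo-oo-
oooo-oo
ooooo-o
oooooo-
generation 5 is oooooo-, still not uniform -

no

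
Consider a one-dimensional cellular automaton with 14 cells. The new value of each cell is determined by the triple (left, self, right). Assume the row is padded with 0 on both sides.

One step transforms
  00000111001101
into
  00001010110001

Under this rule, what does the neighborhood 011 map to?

0

At position 5 the neighborhood is 011; the next row has 0 there.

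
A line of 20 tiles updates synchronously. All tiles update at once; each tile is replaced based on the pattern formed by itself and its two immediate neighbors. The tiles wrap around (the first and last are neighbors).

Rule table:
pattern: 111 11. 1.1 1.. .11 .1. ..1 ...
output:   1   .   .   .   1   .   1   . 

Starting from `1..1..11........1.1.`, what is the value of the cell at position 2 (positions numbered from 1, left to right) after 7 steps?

.

step 1: ..1..11........1....
step 2: .1..11........1.....
step 3: 1..11........1......
step 4: ..11........1......1
step 5: .11........1......1.
step 6: 11........1......1..
step 7: 1........1......1..1
position 2 holds .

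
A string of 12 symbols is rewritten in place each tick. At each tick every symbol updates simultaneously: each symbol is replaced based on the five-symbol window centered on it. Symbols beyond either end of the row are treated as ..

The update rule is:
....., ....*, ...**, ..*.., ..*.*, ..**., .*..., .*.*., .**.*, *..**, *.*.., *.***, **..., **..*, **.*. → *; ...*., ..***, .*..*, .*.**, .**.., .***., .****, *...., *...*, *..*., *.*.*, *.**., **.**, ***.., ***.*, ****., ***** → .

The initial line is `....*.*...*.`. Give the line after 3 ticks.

tick 1: ***.****..**
tick 2: ....*...***.
tick 3: ***.**.*...*

***.**.*...*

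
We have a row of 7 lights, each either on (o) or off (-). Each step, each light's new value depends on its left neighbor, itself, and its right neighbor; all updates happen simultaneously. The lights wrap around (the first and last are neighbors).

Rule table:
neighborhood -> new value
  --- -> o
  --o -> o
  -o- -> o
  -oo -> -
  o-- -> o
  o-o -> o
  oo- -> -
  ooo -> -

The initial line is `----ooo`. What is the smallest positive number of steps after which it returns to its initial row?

2

step 1: oooo---
step 2: ----ooo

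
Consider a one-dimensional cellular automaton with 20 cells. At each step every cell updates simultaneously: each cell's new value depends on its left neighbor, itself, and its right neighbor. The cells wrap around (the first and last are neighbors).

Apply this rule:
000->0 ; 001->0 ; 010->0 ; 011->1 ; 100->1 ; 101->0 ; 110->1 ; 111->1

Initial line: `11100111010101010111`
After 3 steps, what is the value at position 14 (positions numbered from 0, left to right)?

0

11110111000000000111
11110111100000000111
11110111110000000111
position 14 holds 0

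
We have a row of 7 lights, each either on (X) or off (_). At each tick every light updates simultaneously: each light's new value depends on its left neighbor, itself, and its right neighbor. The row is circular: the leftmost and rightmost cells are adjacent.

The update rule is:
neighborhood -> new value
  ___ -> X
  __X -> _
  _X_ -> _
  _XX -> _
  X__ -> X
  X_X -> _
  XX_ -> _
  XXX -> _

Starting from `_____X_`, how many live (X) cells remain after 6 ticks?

XXXX__X
____X__
XXX__XX
___X___
XX__XXX
__X____
count of X: 1

1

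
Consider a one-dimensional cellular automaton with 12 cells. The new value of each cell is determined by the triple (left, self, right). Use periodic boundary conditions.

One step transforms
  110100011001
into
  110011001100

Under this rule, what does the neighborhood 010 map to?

At position 3 the neighborhood is 010; the next row has 0 there.

0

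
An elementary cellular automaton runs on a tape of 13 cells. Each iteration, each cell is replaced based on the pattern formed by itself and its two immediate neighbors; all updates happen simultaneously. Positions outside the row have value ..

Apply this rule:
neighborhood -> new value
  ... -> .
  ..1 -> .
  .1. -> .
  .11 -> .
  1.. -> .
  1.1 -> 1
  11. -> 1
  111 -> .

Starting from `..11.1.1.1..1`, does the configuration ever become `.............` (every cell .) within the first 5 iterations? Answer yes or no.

...11.1.1....
....11.1.....
.....11......
......1......
.............
all cells are . at iteration 5

yes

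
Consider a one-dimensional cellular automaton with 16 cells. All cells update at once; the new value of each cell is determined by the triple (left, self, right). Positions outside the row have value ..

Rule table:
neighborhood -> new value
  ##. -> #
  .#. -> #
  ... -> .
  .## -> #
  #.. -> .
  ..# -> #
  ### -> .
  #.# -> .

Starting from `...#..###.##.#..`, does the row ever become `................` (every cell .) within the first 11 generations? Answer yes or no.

no

..##.##.#.##.#..
.###.##.#.##.#..
##.#.##.#.##.#..
##.#.##.#.##.#..  (fixed point — unchanged through generation 11)
generation 11 is ##.#.##.#.##.#.., still not uniform .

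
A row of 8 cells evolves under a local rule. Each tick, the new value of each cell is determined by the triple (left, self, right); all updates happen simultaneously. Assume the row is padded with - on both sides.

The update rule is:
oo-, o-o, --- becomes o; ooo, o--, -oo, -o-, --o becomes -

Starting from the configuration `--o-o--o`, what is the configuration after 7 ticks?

---ooooo

tick 1: o--o----
tick 2: -----ooo
tick 3: oooo---o
tick 4: ---o-o--
tick 5: oo--o--o
tick 6: -o------
tick 7: ---ooooo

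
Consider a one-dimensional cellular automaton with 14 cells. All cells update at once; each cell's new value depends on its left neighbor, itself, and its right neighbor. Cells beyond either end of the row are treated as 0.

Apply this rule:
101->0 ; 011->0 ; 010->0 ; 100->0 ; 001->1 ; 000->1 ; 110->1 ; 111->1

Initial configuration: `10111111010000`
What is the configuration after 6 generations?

generation 1: 00011111000111
generation 2: 11101111011011
generation 3: 01100111001001
generation 4: 10101011010010
generation 5: 00000001000100
generation 6: 11111110011001

11111110011001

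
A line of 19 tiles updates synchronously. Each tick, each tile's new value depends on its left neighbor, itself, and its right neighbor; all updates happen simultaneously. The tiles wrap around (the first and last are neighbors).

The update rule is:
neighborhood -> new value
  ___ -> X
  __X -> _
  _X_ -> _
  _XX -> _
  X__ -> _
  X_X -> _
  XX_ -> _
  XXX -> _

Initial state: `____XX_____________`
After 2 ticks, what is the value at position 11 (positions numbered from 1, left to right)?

XXX____XXXXXXXXXXXX
____XX_____________
position 11 holds _

_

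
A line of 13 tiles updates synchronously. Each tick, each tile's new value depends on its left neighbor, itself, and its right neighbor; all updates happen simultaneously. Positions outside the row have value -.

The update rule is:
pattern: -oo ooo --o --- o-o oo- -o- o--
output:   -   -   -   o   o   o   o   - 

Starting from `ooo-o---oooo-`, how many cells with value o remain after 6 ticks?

5

--ooo-o----o-
o---ooo-oo-o-
o-o---oo-ooo-
ooo-o--oo--o-
--ooo---o--o-
o---o-o-o--o-
count of o: 5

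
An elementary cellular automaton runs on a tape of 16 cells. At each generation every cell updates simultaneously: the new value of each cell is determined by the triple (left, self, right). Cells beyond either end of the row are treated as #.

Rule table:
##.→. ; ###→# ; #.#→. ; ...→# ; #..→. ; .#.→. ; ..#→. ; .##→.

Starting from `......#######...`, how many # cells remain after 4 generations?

generation 1: .####..#####..#.
generation 2: ..##....###.....
generation 3: .....##..#..###.
generation 4: .###.........#..
count of #: 4

4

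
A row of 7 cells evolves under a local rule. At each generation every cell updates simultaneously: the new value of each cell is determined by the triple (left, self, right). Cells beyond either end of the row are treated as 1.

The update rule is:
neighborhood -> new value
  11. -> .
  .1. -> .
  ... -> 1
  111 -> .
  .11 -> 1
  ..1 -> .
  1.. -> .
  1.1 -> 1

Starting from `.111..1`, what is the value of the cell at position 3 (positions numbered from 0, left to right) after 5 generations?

1

generation 1: 11....1
generation 2: ...11.1
generation 3: .1.1.11
generation 4: 1.1.11.
generation 5: .1.11.1
position 3 holds 1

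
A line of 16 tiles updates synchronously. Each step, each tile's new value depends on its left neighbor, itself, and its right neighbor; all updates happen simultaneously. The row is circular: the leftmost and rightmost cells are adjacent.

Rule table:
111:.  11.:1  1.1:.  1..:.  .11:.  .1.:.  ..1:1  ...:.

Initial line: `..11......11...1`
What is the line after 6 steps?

....1....1..1...

step 1: .1.1.....1.1..1.
step 2: 1.......1....1..
step 3: .......1....1..1
step 4: ......1....1..1.
step 5: .....1....1..1..
step 6: ....1....1..1...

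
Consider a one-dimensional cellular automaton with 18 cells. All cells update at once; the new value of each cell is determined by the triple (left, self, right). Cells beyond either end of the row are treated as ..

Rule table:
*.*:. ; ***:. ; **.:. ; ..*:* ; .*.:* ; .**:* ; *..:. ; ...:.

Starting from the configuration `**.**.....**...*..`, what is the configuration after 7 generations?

generation 1: *..*.....**...**..
generation 2: *.**....**...**...
generation 3: *.*....**...**....
generation 4: *.*...**...**.....
generation 5: *.*..**...**......
generation 6: *.*.**...**.......
generation 7: *.*.*...**........

*.*.*...**........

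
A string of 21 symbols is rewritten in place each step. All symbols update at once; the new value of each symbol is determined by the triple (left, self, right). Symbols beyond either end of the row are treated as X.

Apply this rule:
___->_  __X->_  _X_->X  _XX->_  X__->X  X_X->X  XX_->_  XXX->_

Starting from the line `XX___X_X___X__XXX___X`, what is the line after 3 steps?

__X__XXXX__XX____X___
X_XX_____X___X___XX__
_X__X____XX__XX____X_

_X__X____XX__XX____X_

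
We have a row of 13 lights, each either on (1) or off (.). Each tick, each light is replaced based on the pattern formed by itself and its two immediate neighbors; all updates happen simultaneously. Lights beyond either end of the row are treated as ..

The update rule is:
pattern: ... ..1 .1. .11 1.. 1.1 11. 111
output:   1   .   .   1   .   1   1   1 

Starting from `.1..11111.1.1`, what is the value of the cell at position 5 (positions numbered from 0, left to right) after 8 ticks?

....111111.1.
111.1111111..
11111111111.1
111111111111.
111111111111.  (fixed point — unchanged through tick 8)
position 5 holds 1

1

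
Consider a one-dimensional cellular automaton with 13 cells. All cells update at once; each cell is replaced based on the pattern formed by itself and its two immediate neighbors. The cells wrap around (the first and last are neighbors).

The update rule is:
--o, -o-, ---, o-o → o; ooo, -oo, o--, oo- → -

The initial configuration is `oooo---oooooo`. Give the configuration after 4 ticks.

tick 1: -----oo------
tick 2: ooooo---ooooo
tick 3: ------oo-----
tick 4: oooooo---oooo

oooooo---oooo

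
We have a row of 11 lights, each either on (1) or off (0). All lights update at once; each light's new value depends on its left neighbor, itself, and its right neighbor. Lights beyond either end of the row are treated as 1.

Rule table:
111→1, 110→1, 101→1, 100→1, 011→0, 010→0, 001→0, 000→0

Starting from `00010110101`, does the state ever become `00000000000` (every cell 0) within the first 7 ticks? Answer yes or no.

no

10001011010
11000101101
11100010110
11110001011
11111000101
11111100010
11111110001
tick 7 is 11111110001, still not uniform 0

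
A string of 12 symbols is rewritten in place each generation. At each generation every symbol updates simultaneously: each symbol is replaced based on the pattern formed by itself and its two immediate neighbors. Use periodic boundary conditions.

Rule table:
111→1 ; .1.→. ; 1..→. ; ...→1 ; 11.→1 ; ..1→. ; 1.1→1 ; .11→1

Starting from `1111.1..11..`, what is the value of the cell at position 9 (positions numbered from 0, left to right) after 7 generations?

generation 1: 11111...11..
generation 2: 11111.1.11..
generation 3: 111111.111..
generation 4: 1111111111..
generation 5: 1111111111..  (fixed point — unchanged through generation 7)
position 9 holds 1

1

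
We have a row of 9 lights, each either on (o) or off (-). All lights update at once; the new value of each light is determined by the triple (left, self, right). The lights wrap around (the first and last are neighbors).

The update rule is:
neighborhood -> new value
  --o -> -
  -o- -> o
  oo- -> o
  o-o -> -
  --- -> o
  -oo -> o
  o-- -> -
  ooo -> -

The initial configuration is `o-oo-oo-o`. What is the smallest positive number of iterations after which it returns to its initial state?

o-oo-oo-o

1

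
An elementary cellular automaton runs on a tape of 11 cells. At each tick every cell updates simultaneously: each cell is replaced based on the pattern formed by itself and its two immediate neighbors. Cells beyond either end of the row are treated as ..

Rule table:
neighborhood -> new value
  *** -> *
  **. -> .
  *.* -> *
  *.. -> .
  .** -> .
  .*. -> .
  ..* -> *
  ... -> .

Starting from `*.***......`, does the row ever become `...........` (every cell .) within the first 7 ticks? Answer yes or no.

.*.*.......
*.*........
.*.........
*..........
...........
all cells are . at tick 5

yes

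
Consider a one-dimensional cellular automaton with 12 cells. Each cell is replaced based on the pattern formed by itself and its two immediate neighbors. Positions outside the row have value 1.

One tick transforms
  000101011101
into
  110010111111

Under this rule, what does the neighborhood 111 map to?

At position 8 the neighborhood is 111; the next row has 1 there.

1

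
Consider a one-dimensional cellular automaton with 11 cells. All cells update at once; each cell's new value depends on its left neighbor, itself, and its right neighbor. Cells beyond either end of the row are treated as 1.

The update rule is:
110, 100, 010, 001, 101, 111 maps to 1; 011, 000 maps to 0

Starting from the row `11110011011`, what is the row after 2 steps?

step 1: 11111101101
step 2: 11111110110

11111110110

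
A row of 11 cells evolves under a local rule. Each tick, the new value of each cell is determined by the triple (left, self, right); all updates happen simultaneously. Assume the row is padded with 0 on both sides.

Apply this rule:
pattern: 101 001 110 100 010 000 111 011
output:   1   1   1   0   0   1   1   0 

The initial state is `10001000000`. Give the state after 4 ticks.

tick 1: 00110011111
tick 2: 11010101111
tick 3: 01101010111
tick 4: 10110101011

10110101011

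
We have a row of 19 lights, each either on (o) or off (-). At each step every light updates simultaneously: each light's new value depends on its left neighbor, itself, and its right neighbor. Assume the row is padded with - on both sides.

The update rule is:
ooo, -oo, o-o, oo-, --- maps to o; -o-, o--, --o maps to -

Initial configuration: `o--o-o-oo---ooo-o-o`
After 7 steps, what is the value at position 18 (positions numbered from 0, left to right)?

----o-ooo-o-oooo-o-
ooo--ooooo-oooooo--
ooo--oooooooooooo-o
ooo--ooooooooooooo-
ooo--ooooooooooooo-  (fixed point — unchanged through step 7)
position 18 holds -

-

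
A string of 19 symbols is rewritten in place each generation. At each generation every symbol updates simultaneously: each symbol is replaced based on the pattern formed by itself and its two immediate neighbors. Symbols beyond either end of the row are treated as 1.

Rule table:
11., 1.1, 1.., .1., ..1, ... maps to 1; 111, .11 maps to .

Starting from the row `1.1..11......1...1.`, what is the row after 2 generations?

....11.............

11111.1111111111111
....11.............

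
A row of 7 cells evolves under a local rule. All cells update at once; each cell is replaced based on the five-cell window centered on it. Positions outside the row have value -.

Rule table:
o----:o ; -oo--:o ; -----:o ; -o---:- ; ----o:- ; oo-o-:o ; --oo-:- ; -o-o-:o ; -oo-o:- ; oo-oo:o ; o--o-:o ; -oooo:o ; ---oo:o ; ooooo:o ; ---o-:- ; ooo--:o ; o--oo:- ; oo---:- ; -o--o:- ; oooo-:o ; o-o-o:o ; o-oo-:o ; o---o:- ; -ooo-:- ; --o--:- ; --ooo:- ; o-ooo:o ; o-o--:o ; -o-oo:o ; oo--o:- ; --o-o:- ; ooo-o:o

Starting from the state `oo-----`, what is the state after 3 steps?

-o-oooo
--ooooo
-o-oooo

-o-oooo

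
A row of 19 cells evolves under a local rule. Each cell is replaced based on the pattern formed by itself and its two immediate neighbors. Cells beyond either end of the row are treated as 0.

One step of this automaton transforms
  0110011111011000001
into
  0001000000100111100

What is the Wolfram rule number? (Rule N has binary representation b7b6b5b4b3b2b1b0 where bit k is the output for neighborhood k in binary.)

49

position 6: 111 → 0  (bit 7 = 0)
position 2: 110 → 0  (bit 6 = 0)
position 10: 101 → 1  (bit 5 = 1)
position 3: 100 → 1  (bit 4 = 1)
position 1: 011 → 0  (bit 3 = 0)
position 18: 010 → 0  (bit 2 = 0)
position 0: 001 → 0  (bit 1 = 0)
position 14: 000 → 1  (bit 0 = 1)
bits b7..b0 = 00110001 = 49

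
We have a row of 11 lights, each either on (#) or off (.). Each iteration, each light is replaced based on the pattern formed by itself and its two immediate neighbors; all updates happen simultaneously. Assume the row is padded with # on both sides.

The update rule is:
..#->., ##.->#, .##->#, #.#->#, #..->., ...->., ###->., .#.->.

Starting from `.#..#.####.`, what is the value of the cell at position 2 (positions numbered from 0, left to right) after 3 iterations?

#....##..##
#....##..#.
#....##...#
position 2 holds .

.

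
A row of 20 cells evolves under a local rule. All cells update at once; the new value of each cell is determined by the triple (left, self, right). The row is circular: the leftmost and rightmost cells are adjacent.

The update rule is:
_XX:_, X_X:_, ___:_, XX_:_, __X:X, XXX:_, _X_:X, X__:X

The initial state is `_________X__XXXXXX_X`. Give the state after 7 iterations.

XXX____X____X____XXX

iteration 1: X_______XXXX_______X
iteration 2: _X_____X____X_____X_
iteration 3: XXX___XXX__XXX___XXX
iteration 4: ___X_X___XX___X_X___
iteration 5: __XX_XX_X__X_XX_XX__
iteration 6: _X______XXXX______X_
iteration 7: XXX____X____X____XXX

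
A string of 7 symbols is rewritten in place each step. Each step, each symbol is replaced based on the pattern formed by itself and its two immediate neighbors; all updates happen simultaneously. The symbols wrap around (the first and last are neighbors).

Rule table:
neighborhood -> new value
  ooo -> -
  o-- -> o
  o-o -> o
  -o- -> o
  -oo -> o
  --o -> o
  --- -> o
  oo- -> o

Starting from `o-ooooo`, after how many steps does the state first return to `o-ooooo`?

step 1: ooo----
step 2: o-ooooo

2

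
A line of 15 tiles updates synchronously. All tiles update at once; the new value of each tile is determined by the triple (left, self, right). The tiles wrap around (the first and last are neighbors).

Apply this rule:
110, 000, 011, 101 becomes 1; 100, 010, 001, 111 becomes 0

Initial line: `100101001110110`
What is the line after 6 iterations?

010100100110100

000010001011111
011000100110001
111010000110100
101100110111000
011100111101010
010100100110100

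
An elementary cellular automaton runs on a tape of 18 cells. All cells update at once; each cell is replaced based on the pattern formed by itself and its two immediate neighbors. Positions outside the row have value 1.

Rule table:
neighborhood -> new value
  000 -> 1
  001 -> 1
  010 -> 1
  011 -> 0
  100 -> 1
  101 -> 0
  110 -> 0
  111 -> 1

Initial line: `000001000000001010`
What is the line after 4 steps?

step 1: 111111111111111010
step 2: 111111111111110010
step 3: 111111111111101110
step 4: 111111111111000100

111111111111000100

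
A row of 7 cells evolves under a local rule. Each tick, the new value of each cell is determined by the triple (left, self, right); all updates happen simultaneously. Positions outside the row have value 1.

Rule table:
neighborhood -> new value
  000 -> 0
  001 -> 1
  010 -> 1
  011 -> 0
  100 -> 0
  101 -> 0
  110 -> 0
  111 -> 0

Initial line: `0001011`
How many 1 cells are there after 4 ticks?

3

0011000
0100001
0100010
0100110
count of 1: 3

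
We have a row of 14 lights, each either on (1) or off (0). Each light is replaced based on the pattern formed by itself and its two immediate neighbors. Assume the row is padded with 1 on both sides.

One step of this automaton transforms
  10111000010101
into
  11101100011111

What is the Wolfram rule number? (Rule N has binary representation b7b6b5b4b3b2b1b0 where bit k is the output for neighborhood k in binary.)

position 3: 111 → 0  (bit 7 = 0)
position 0: 110 → 1  (bit 6 = 1)
position 1: 101 → 1  (bit 5 = 1)
position 5: 100 → 1  (bit 4 = 1)
position 2: 011 → 1  (bit 3 = 1)
position 9: 010 → 1  (bit 2 = 1)
position 8: 001 → 0  (bit 1 = 0)
position 6: 000 → 0  (bit 0 = 0)
bits b7..b0 = 01111100 = 124

124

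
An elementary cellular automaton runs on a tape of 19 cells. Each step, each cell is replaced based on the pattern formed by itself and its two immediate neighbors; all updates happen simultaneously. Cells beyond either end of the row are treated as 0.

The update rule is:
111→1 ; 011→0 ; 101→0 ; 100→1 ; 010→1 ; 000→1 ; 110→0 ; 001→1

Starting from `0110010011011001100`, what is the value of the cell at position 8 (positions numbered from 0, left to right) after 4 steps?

1001111100000110011
1110111011111001100
0100010001110110011
1111111110100001100
position 8 holds 1

1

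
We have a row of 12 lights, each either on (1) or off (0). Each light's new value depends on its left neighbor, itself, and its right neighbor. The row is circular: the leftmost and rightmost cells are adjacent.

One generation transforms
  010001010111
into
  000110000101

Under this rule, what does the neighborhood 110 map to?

1

At position 11 the neighborhood is 110; the next row has 1 there.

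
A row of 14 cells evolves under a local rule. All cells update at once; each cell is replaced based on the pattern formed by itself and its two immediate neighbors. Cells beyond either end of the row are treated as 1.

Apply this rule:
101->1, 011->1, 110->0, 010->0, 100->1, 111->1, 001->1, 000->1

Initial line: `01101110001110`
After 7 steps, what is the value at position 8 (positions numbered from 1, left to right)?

11011101111101
10111011111011
01110111110111
11101111101111
11011111011111
10111110111111
01111101111111
position 8 holds 1

1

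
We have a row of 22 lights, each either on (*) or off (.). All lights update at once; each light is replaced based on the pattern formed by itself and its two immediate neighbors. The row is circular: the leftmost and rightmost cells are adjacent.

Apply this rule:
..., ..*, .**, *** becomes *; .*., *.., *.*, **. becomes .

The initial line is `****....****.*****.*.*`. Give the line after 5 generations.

***..******..****....*
**..******..****..****
*..******..****..*****
..******..****..******
.******..****..******.

.******..****..******.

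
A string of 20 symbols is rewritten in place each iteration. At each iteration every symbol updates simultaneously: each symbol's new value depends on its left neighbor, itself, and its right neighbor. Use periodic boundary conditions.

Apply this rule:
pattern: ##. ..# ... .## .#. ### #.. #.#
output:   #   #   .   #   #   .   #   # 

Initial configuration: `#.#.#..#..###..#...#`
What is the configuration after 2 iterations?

..........###...###.

###########.#####.##
..........###...###.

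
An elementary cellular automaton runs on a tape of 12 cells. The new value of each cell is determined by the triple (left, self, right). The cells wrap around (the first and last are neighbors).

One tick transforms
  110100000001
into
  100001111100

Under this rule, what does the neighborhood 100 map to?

At position 4 the neighborhood is 100; the next row has 0 there.

0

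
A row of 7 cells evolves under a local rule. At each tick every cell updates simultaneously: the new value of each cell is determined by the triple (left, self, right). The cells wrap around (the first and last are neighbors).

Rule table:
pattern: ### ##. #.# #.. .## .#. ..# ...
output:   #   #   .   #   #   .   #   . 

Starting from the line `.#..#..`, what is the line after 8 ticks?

tick 1: #.##.#.
tick 2: ..##...
tick 3: .####..
tick 4: ######.
tick 5: ######.  (fixed point — unchanged through tick 8)

######.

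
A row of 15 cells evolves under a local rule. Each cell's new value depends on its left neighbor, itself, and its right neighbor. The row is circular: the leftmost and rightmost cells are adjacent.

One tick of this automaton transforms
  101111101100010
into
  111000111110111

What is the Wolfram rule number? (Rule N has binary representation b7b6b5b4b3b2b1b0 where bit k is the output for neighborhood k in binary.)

position 3: 111 → 0  (bit 7 = 0)
position 6: 110 → 1  (bit 6 = 1)
position 1: 101 → 1  (bit 5 = 1)
position 10: 100 → 1  (bit 4 = 1)
position 2: 011 → 1  (bit 3 = 1)
position 0: 010 → 1  (bit 2 = 1)
position 12: 001 → 1  (bit 1 = 1)
position 11: 000 → 0  (bit 0 = 0)
bits b7..b0 = 01111110 = 126

126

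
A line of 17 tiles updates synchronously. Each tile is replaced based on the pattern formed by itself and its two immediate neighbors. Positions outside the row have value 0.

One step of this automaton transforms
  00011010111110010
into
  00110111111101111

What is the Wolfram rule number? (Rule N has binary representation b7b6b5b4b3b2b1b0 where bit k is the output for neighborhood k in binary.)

190

position 9: 111 → 1  (bit 7 = 1)
position 4: 110 → 0  (bit 6 = 0)
position 5: 101 → 1  (bit 5 = 1)
position 13: 100 → 1  (bit 4 = 1)
position 3: 011 → 1  (bit 3 = 1)
position 6: 010 → 1  (bit 2 = 1)
position 2: 001 → 1  (bit 1 = 1)
position 0: 000 → 0  (bit 0 = 0)
bits b7..b0 = 10111110 = 190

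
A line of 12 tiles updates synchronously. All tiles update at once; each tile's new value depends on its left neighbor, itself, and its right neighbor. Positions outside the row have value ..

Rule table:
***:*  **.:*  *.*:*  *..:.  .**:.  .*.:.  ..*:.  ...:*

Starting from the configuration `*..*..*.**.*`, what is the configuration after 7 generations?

generation 1: .......*.**.
generation 2: ******..*.*.
generation 3: .*****...*..
generation 4: ..****.*...*
generation 5: *..****..*..
generation 6: ....***....*
generation 7: ***..**.**..

***..**.**..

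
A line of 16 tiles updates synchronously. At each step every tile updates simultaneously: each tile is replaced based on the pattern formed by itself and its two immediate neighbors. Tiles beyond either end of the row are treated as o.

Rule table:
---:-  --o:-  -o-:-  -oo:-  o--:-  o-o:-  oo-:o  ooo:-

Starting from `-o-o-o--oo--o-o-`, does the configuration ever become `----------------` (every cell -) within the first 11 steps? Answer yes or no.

yes

---------o------
----------------
all cells are - at step 2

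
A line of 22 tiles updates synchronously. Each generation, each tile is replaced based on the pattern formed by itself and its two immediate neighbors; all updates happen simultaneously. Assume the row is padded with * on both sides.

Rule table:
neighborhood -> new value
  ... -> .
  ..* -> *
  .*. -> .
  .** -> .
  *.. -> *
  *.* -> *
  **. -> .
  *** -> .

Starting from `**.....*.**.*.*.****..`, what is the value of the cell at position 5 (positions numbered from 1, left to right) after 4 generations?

generation 1: ..*...*.*..*.*.*....**
generation 2: **.*.*.*.**.*.*.*..*..
generation 3: ..*.*.*.*..*.*.*.**.**
generation 4: **.*.*.*.**.*.*.*..*..
position 5 holds .

.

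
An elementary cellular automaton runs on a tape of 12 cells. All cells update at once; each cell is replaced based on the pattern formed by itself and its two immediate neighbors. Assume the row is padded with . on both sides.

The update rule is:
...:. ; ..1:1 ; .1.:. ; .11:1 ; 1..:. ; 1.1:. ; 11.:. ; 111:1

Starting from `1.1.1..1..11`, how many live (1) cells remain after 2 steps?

......1..11.
.....1..11..
count of 1: 3

3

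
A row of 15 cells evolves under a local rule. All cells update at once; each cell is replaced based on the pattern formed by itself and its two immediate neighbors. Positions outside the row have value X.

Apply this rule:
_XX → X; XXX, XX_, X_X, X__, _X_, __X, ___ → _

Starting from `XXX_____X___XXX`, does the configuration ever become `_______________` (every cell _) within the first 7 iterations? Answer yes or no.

iteration 1: ____________X__
iteration 2: _______________
all cells are _ at iteration 2

yes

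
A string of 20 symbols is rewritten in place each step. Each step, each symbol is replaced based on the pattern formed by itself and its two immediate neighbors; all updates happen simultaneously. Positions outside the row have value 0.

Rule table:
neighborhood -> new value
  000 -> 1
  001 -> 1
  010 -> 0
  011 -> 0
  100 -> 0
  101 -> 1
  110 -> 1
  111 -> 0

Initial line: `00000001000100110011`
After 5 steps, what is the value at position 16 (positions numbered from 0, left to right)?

11111110011001010101
00000010101010101010
11111101010101010100
00000110101010101001
11111011010101010010
position 16 holds 0

0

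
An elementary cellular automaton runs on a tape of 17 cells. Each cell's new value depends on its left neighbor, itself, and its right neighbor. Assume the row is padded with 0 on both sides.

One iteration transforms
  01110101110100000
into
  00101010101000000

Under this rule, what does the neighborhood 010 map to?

0

At position 5 the neighborhood is 010; the next row has 0 there.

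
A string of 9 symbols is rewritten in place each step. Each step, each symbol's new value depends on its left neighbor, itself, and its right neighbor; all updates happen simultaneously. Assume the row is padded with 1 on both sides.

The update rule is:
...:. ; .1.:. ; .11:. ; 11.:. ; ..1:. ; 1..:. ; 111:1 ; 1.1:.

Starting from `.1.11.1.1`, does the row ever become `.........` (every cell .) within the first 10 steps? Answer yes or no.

yes

.........
all cells are . at step 1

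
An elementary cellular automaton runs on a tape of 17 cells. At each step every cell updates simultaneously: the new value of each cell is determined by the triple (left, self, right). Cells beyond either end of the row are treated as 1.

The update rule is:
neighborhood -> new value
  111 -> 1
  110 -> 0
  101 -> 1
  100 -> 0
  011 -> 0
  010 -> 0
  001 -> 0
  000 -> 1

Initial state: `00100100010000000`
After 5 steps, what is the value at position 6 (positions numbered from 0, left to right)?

1

00000001000111110
01111100010011101
10111001000001010
01010000011100101
10100111001000010
position 6 holds 1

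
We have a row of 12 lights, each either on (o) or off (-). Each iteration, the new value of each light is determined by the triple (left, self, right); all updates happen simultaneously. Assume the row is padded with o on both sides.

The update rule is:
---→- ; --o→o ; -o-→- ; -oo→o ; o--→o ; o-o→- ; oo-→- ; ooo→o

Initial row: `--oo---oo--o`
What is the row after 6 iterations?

ooo-o-oo-ooo
oo----o--ooo
o-o--o-ooooo
---oo--ooooo
o-oo-ooooooo
--o--ooooooo

--o--ooooooo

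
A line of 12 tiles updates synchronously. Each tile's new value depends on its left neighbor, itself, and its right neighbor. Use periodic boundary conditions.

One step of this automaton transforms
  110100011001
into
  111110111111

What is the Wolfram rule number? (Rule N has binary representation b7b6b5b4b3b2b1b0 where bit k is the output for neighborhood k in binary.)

254

position 0: 111 → 1  (bit 7 = 1)
position 1: 110 → 1  (bit 6 = 1)
position 2: 101 → 1  (bit 5 = 1)
position 4: 100 → 1  (bit 4 = 1)
position 7: 011 → 1  (bit 3 = 1)
position 3: 010 → 1  (bit 2 = 1)
position 6: 001 → 1  (bit 1 = 1)
position 5: 000 → 0  (bit 0 = 0)
bits b7..b0 = 11111110 = 254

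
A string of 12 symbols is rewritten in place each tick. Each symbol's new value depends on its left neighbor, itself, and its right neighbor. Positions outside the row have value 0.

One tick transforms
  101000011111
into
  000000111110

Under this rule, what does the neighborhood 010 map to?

At position 0 the neighborhood is 010; the next row has 0 there.

0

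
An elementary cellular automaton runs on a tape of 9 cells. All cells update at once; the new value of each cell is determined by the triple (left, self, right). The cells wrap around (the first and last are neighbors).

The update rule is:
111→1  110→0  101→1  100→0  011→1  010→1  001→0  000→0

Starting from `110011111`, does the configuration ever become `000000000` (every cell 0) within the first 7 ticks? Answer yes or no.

100011111
000011111
000011110
000011100
000011000
000010000
000010000
tick 7 is 000010000, still not uniform 0

no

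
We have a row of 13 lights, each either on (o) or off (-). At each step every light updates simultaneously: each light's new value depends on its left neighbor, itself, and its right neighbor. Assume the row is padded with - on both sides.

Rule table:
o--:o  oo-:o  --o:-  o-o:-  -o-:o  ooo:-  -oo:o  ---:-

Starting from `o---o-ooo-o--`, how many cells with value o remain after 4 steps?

7

step 1: oo--o-o-o-oo-
step 2: ooo-o-o-o-ooo
step 3: o-o-o-o-o-o-o
step 4: o-o-o-o-o-o-o
count of o: 7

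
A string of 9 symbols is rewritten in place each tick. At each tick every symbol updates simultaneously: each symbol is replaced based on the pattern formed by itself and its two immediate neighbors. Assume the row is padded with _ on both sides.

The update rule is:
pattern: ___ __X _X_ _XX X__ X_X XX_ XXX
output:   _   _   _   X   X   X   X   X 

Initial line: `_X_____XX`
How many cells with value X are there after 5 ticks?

3

__X____XX
___X___XX
____X__XX
_____X_XX
______XXX
count of X: 3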